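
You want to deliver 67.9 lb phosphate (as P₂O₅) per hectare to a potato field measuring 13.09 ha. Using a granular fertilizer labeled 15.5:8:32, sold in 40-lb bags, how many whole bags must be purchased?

Product per hectare = 67.9 / 8% = 848.75 lb.
Total product = 848.75 × 13.09 = 11110.1 lb.
Bags = ⌈11110.1 / 40⌉ = 278.

278 bags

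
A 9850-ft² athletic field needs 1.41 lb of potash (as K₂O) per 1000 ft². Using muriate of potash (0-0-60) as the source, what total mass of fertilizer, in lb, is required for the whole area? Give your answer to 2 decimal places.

23.15 lb

Product per 1000 ft² = 1.41 / 60% = 2.35 lb.
Total product = 2.35 × 9850 / 1000 = 23.1475 lb.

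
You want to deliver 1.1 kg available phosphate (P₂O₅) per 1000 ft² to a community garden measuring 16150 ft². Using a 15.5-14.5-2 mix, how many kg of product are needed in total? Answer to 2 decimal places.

Product per 1000 ft² = 1.1 / 14.5% = 7.58621 kg.
Total product = 7.58621 × 16150 / 1000 = 122.517 kg.

122.52 kg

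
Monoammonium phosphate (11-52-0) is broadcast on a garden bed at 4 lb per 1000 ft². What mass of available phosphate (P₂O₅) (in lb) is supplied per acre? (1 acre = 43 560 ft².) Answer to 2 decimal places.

90.60 lb P₂O₅ per acre

P₂O₅ per 1000 ft² = 4 × 52% = 2.08 lb.
Convert to per acre: 2.08 × 43.56 = 90.6048 lb.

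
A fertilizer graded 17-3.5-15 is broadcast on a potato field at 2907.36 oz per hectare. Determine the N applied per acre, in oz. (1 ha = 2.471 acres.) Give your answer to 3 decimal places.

200.021 oz N per acre

nitrogen per hectare = 2907.36 × 17% = 494.251 oz.
Convert to per acre: 494.251 × 0.404694 = 200.0207 oz.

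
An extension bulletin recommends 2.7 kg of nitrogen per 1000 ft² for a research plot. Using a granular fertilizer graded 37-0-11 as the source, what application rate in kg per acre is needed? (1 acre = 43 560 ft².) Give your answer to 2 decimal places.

Product per 1000 ft² = 2.7 / 37% = 7.2973 kg.
Convert to per acre: 7.2973 × 43.56 = 317.8703 kg.

317.87 kg of product per acre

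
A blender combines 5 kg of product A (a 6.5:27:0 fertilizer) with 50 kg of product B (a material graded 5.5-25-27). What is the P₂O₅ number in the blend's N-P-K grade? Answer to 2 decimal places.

Total mass = 5 + 50 = 55 kg.
P₂O₅ mass = 27%×5 + 25%×50 = 13.85 kg.
% P₂O₅ = 13.85 / 55 = 25.1818%.

25.18% P₂O₅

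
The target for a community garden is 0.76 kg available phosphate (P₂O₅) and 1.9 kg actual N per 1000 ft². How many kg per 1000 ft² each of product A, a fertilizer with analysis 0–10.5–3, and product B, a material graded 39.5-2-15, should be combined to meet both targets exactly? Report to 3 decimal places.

Let a = kg of product A, b = kg of product B (per 1000 ft²).
P₂O₅: 0.105·a + 0.02·b = 0.76
N: 0·a + 0.395·b = 1.9
Solving simultaneously: a = 6.32188, b = 4.81013.

6.322 kg product A, 4.810 kg product B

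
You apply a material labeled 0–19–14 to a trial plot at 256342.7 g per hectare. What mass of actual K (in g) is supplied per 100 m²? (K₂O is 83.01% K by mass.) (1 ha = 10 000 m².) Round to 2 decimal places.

297.91 g K per hundred sq m

K₂O per hectare = 256342.7 × 14% = 35888 g.
Elemental K = 35888 × 0.8301 = 29790.6 g per hectare.
Convert to per 100 m²: 29790.6 × 0.01 = 297.906 g.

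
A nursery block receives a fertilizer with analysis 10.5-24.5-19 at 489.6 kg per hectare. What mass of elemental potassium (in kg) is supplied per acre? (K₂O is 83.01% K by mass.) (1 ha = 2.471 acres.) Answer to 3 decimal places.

31.250 kg K per acre

K₂O per hectare = 489.6 × 19% = 93.024 kg.
Elemental K = 93.024 × 0.8301 = 77.2192 kg per hectare.
Convert to per acre: 77.2192 × 0.404694 = 31.2502 kg.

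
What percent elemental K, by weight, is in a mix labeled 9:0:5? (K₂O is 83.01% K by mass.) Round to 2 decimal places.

4.15% K

%K = 5 × 0.8301 = 4.1505%.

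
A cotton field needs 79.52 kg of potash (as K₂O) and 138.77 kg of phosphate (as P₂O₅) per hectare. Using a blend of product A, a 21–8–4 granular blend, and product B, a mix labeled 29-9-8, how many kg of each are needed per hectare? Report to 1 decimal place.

Let a = kg of product A, b = kg of product B (per hectare).
K₂O: 0.04·a + 0.08·b = 79.52
P₂O₅: 0.08·a + 0.09·b = 138.77
Solving simultaneously: a = 1408.86, b = 289.571.

1408.9 kg product A, 289.6 kg product B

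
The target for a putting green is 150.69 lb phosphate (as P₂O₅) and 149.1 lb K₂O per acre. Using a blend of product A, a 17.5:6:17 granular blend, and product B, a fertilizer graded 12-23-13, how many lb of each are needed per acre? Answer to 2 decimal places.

Let a = lb of product A, b = lb of product B (per acre).
P₂O₅: 0.06·a + 0.23·b = 150.69
K₂O: 0.17·a + 0.13·b = 149.1
From row1: a = (150.69 − 0.23·b) / 0.06.
Into row2: 0.17·(150.69 − 0.23·b)/0.06 + 0.13·b = 149.1 → b = 532.629, a = 469.754.

469.75 lb product A, 532.63 lb product B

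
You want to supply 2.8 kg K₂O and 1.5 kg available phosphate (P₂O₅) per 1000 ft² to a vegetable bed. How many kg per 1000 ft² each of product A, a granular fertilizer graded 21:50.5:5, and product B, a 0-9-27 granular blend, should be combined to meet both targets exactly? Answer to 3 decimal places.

With a, b = kg per 1000 ft² of product A and product B:
K₂O: 0.05·a + 0.27·b = 2.8
P₂O₅: 0.505·a + 0.09·b = 1.5
Solving simultaneously: a = 1.16041, b = 10.15548.

1.160 kg product A, 10.155 kg product B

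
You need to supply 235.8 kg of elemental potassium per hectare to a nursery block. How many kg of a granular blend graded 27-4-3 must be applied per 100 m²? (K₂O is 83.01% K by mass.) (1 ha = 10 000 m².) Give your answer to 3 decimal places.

94.687 kg of product per hundred sq m

As K₂O: 235.8 / 0.8301 = 284.062 kg per hectare.
Product per hectare = 284.062 / 3% = 9468.74 kg.
Convert to per 100 m²: 9468.74 × 0.01 = 94.6874 kg.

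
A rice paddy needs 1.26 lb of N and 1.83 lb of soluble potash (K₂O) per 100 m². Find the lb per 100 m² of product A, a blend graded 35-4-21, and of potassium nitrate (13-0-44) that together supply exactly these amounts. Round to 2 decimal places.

2.50 lb product A, 2.97 lb potassium nitrate

With a, b = lb per 100 m² of product A and potassium nitrate:
N: 0.35·a + 0.13·b = 1.26
K₂O: 0.21·a + 0.44·b = 1.83
Solving simultaneously: a = 2.49803, b = 2.96685.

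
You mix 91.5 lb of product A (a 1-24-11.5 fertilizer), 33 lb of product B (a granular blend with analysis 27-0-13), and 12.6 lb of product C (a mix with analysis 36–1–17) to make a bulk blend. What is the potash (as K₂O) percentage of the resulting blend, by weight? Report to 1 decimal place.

12.4% K₂O

Total mass = 91.5 + 33 + 12.6 = 137.1 lb.
K₂O mass = 11.5%×91.5 + 13%×33 + 17%×12.6 = 16.9545 lb.
% K₂O = 16.9545 / 137.1 = 12.3665%.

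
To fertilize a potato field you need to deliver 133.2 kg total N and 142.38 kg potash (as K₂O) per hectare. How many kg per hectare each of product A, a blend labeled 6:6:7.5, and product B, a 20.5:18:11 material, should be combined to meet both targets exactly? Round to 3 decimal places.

1656.513 kg product A, 164.923 kg product B

Per-hectare balance (a = product A, b = product B):
N: 0.06·a + 0.205·b = 133.2
K₂O: 0.075·a + 0.11·b = 142.38
Eliminate b: (row1) − 0.205/0.11·(row2) → -0.0797727·a = -132.145, so a = 1656.5128.
Then b = (142.38 − 0.075·1656.5128) / 0.11 = 164.9231.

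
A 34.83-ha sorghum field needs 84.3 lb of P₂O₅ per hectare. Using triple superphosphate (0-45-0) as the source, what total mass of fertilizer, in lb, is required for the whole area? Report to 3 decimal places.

Product per hectare = 84.3 / 45% = 187.333 lb.
Total product = 187.333 × 34.83 = 6524.82 lb.

6524.820 lb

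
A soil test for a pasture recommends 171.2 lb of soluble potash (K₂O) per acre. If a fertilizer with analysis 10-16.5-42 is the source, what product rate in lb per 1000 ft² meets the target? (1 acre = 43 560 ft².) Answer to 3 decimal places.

9.358 lb of product per thousand sq ft

Product per acre = 171.2 / 42% = 407.619 lb.
Convert to per 1000 ft²: 407.619 × 0.0229568 = 9.35765 lb.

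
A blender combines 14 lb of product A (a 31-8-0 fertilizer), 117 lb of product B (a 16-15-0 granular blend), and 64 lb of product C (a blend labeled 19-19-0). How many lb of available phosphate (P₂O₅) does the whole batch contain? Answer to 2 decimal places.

P₂O₅ mass = 8%×14 + 15%×117 + 19%×64 = 30.83 lb.

30.83 lb P₂O₅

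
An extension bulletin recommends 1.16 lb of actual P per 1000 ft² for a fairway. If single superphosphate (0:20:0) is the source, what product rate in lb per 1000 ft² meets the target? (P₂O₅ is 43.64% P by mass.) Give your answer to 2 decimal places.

As P₂O₅: 1.16 / 0.4364 = 2.65811 lb per 1000 ft².
Product per 1000 ft² = 2.65811 / 20% = 13.2906 lb.

13.29 lb of product per thousand sq ft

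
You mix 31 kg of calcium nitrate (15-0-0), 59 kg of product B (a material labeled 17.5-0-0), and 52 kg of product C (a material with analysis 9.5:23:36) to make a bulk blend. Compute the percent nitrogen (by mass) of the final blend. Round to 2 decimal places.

14.02% N

Total mass = 31 + 59 + 52 = 142 kg.
N mass = 15%×31 + 17.5%×59 + 9.5%×52 = 19.915 kg.
% N = 19.915 / 142 = 14.0246%.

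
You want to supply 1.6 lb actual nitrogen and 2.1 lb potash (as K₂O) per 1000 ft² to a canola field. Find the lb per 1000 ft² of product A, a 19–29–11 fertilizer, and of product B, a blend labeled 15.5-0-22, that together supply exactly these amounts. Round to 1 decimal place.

1.1 lb product A, 9.0 lb product B

Per-1000 ft² balance (a = product A, b = product B):
N: 0.19·a + 0.155·b = 1.6
K₂O: 0.11·a + 0.22·b = 2.1
Eliminate b: (row1) − 0.155/0.22·(row2) → 0.1125·a = 0.120455, so a = 1.07071.
Then b = (2.1 − 0.11·1.07071) / 0.22 = 9.0101.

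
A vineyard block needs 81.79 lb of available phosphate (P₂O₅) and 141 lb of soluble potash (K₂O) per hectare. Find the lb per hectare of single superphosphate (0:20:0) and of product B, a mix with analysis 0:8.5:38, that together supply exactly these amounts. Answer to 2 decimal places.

Let a = lb of single superphosphate, b = lb of product B (per hectare).
P₂O₅: 0.2·a + 0.085·b = 81.79
K₂O: 0·a + 0.38·b = 141
Solving simultaneously: a = 251.253, b = 371.053.

251.25 lb single superphosphate, 371.05 lb product B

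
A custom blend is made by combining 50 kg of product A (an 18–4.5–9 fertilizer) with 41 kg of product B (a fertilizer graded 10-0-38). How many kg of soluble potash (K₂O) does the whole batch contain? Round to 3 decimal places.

K₂O mass = 9%×50 + 38%×41 = 20.08 kg.

20.080 kg K₂O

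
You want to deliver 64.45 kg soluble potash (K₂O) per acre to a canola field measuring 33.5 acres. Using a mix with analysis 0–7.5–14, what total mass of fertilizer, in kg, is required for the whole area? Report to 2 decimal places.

Product per acre = 64.45 / 14% = 460.357 kg.
Total product = 460.357 × 33.5 = 15421.964 kg.

15421.96 kg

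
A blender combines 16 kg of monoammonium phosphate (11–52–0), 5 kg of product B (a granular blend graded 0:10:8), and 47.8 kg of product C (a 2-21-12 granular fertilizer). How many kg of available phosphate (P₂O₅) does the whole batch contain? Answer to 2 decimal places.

18.86 kg P₂O₅

P₂O₅ mass = 52%×16 + 10%×5 + 21%×47.8 = 18.858 kg.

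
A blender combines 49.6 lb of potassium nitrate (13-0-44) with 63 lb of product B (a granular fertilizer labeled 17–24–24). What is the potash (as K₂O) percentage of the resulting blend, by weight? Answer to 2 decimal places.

Total mass = 49.6 + 63 = 112.6 lb.
K₂O mass = 44%×49.6 + 24%×63 = 36.944 lb.
% K₂O = 36.944 / 112.6 = 32.8099%.

32.81% K₂O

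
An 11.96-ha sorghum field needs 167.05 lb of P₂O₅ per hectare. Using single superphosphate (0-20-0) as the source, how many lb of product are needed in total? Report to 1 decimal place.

Product per hectare = 167.05 / 20% = 835.25 lb.
Total product = 835.25 × 11.96 = 9989.59 lb.

9989.6 lb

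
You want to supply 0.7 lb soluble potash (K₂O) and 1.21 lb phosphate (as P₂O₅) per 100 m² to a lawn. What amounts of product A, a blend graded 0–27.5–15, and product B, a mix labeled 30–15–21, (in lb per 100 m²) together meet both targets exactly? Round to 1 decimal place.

Let a = lb of product A, b = lb of product B (per 100 m²).
K₂O: 0.15·a + 0.21·b = 0.7
P₂O₅: 0.275·a + 0.15·b = 1.21
From row1: a = (0.7 − 0.21·b) / 0.15.
Into row2: 0.275·(0.7 − 0.21·b)/0.15 + 0.15·b = 1.21 → b = 0.312057, a = 4.22979.

4.2 lb product A, 0.3 lb product B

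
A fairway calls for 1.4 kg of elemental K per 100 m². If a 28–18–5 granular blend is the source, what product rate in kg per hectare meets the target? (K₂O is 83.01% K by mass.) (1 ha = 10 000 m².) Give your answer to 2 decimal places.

As K₂O: 1.4 / 0.8301 = 1.68654 kg per 100 m².
Product per 100 m² = 1.68654 / 5% = 33.7309 kg.
Convert to per hectare: 33.7309 × 100 = 3373.088 kg.

3373.09 kg of product per hectare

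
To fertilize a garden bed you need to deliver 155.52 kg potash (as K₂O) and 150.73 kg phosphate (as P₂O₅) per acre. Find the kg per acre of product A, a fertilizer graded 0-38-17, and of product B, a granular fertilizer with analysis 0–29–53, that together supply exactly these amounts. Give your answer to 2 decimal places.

With a, b = kg per acre of product A and product B:
K₂O: 0.17·a + 0.53·b = 155.52
P₂O₅: 0.38·a + 0.29·b = 150.73
Eliminate a: (row1) − 0.17/0.38·(row2) → 0.400263·b = 88.0882, so b = 220.076.
Back-substitute: a = (155.52 − 0.53·220.076) / 0.17 = 228.705.

228.71 kg product A, 220.08 kg product B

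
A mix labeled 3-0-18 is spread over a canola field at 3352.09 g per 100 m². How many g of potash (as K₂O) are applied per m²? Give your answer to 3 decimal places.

K₂O per 100 m² = 3352.09 × 18% = 603.376 g.
Convert to per m²: 603.376 × 0.01 = 6.03376 g.

6.034 g K₂O per sq m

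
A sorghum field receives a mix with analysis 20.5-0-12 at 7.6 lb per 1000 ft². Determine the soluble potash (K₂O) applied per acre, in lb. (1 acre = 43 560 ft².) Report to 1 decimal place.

K₂O per 1000 ft² = 7.6 × 12% = 0.912 lb.
Convert to per acre: 0.912 × 43.56 = 39.7267 lb.

39.7 lb K₂O per acre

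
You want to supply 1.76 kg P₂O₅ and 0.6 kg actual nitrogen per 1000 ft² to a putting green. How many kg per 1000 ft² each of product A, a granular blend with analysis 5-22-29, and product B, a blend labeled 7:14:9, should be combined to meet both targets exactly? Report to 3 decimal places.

4.667 kg product A, 5.238 kg product B

Let a = kg of product A, b = kg of product B (per 1000 ft²).
P₂O₅: 0.22·a + 0.14·b = 1.76
N: 0.05·a + 0.07·b = 0.6
Eliminate a: (row1) − 0.22/0.05·(row2) → -0.168·b = -0.88, so b = 5.2381.
Back-substitute: a = (1.76 − 0.14·5.2381) / 0.22 = 4.66667.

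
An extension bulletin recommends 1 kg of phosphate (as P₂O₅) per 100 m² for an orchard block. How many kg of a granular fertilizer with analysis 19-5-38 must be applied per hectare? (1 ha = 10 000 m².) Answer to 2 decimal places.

2000.00 kg of product per hectare

Product per 100 m² = 1 / 5% = 20 kg.
Convert to per hectare: 20 × 100 = 2000 kg.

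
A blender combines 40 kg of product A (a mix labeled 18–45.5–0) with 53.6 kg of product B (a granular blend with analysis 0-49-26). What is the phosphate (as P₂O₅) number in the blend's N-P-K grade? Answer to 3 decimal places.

47.504% P₂O₅

Total mass = 40 + 53.6 = 93.6 kg.
P₂O₅ mass = 45.5%×40 + 49%×53.6 = 44.464 kg.
% P₂O₅ = 44.464 / 93.6 = 47.5043%.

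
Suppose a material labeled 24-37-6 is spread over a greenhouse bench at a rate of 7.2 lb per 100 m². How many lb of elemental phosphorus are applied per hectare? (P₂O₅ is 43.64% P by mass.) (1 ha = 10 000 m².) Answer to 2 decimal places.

P₂O₅ per 100 m² = 7.2 × 37% = 2.664 lb.
Elemental P = 2.664 × 0.4364 = 1.16257 lb per 100 m².
Convert to per hectare: 1.16257 × 100 = 116.257 lb.

116.26 lb P per hectare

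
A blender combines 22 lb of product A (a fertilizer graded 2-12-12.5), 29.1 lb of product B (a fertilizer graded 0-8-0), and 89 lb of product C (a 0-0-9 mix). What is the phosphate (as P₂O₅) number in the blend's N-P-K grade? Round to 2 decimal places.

Total mass = 22 + 29.1 + 89 = 140.1 lb.
P₂O₅ mass = 12%×22 + 8%×29.1 + 0%×89 = 4.968 lb.
% P₂O₅ = 4.968 / 140.1 = 3.54604%.

3.55% P₂O₅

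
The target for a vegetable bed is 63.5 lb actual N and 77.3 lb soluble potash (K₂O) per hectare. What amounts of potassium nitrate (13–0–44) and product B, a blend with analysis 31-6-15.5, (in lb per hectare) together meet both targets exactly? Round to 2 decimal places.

121.47 lb potassium nitrate, 153.90 lb product B

Per-hectare balance (a = potassium nitrate, b = product B):
N: 0.13·a + 0.31·b = 63.5
K₂O: 0.44·a + 0.155·b = 77.3
Solving simultaneously: a = 121.467, b = 153.901.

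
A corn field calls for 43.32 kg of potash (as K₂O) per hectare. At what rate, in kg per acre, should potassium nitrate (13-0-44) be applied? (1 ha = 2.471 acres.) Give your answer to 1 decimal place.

Product per hectare = 43.32 / 44% = 98.4545 kg.
Convert to per acre: 98.4545 × 0.404694 = 39.844 kg.

39.8 kg of product per acre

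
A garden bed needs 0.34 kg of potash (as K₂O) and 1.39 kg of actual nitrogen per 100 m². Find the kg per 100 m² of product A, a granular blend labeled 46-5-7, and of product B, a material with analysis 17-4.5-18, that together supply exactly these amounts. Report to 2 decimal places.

Per-100 m² balance (a = product A, b = product B):
K₂O: 0.07·a + 0.18·b = 0.34
N: 0.46·a + 0.17·b = 1.39
Solving simultaneously: a = 2.71368, b = 0.833568.

2.71 kg product A, 0.83 kg product B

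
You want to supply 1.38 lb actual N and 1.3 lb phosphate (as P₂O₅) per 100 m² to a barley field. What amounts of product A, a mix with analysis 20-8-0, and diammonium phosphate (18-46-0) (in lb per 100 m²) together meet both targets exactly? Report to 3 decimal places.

With a, b = lb per 100 m² of product A and diammonium phosphate:
N: 0.2·a + 0.18·b = 1.38
P₂O₅: 0.08·a + 0.46·b = 1.3
Solving simultaneously: a = 5.16495, b = 1.92784.

5.165 lb product A, 1.928 lb diammonium phosphate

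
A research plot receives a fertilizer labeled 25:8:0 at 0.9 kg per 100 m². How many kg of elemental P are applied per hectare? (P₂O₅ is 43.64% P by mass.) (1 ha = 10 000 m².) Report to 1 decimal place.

P₂O₅ per 100 m² = 0.9 × 8% = 0.072 kg.
Elemental P = 0.072 × 0.4364 = 0.0314208 kg per 100 m².
Convert to per hectare: 0.0314208 × 100 = 3.14208 kg.

3.1 kg P per hectare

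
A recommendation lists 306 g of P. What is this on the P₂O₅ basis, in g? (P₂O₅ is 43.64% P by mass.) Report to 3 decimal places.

P₂O₅ = 306 / 0.4364 = 701.1916 g.

701.192 g P₂O₅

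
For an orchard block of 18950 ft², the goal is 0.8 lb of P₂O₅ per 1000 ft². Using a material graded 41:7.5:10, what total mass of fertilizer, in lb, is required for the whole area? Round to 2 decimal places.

202.13 lb

Product per 1000 ft² = 0.8 / 7.5% = 10.6667 lb.
Total product = 10.6667 × 18950 / 1000 = 202.133 lb.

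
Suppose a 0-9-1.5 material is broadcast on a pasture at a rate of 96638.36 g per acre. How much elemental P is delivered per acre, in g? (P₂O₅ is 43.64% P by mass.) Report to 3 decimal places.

P₂O₅ per acre = 96638.36 × 9% = 8697.45 g.
Elemental P = 8697.45 × 0.4364 = 3795.5682 g per acre.

3795.568 g P per acre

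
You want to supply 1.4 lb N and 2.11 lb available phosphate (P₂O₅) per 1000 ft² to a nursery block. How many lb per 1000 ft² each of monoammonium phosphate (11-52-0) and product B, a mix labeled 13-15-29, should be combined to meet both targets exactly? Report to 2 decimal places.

1.26 lb monoammonium phosphate, 9.70 lb product B

Let a = lb of monoammonium phosphate, b = lb of product B (per 1000 ft²).
N: 0.11·a + 0.13·b = 1.4
P₂O₅: 0.52·a + 0.15·b = 2.11
Solving simultaneously: a = 1.25832, b = 9.7045.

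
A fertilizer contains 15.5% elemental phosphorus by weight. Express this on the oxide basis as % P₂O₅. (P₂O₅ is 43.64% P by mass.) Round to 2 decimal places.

35.52% P₂O₅

%P₂O₅ = 15.5 / 0.4364 = 35.5179%.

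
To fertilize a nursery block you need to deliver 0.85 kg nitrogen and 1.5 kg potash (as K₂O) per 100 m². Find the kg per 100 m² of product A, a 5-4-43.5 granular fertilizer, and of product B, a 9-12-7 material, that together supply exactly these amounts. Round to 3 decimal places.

With a, b = kg per 100 m² of product A and product B:
N: 0.05·a + 0.09·b = 0.85
K₂O: 0.435·a + 0.07·b = 1.5
Eliminate a: (row1) − 0.05/0.435·(row2) → 0.081954·b = 0.677586, so b = 8.26788.
Back-substitute: a = (0.85 − 0.09·8.26788) / 0.05 = 2.11781.

2.118 kg product A, 8.268 kg product B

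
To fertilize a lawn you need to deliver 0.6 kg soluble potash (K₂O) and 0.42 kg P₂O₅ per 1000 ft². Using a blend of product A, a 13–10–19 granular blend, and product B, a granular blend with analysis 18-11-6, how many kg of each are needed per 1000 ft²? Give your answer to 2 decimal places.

2.74 kg product A, 1.33 kg product B

With a, b = kg per 1000 ft² of product A and product B:
K₂O: 0.19·a + 0.06·b = 0.6
P₂O₅: 0.1·a + 0.11·b = 0.42
Solving simultaneously: a = 2.73826, b = 1.32886.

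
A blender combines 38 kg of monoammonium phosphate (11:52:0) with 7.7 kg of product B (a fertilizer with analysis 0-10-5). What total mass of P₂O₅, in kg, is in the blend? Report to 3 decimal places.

P₂O₅ mass = 52%×38 + 10%×7.7 = 20.53 kg.

20.530 kg P₂O₅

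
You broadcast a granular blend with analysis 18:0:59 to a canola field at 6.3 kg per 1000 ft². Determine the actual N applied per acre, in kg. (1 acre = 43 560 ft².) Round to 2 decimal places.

49.40 kg N per acre

nitrogen per 1000 ft² = 6.3 × 18% = 1.134 kg.
Convert to per acre: 1.134 × 43.56 = 49.397 kg.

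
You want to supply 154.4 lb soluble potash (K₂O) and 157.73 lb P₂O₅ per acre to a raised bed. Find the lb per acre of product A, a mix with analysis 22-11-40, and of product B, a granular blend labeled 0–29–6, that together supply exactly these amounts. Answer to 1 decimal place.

Let a = lb of product A, b = lb of product B (per acre).
K₂O: 0.4·a + 0.06·b = 154.4
P₂O₅: 0.11·a + 0.29·b = 157.73
Solving simultaneously: a = 322.781, b = 421.463.

322.8 lb product A, 421.5 lb product B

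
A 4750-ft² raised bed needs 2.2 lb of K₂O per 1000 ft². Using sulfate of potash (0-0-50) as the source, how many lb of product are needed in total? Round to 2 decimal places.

Product per 1000 ft² = 2.2 / 50% = 4.4 lb.
Total product = 4.4 × 4750 / 1000 = 20.9 lb.

20.90 lb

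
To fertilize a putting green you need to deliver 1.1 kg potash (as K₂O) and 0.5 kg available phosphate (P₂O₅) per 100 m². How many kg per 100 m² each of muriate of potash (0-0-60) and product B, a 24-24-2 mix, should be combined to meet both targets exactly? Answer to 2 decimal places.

With a, b = kg per 100 m² of muriate of potash and product B:
K₂O: 0.6·a + 0.02·b = 1.1
P₂O₅: 0·a + 0.24·b = 0.5
Solving simultaneously: a = 1.76389, b = 2.08333.

1.76 kg muriate of potash, 2.08 kg product B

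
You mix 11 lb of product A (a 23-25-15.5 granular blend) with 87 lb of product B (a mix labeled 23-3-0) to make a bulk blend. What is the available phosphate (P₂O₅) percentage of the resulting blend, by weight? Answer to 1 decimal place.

5.5% P₂O₅

Total mass = 11 + 87 = 98 lb.
P₂O₅ mass = 25%×11 + 3%×87 = 5.36 lb.
% P₂O₅ = 5.36 / 98 = 5.46939%.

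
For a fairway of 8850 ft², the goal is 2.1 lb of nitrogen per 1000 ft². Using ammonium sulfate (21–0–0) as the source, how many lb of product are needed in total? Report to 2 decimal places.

88.50 lb

Product per 1000 ft² = 2.1 / 21% = 10 lb.
Total product = 10 × 8850 / 1000 = 88.5 lb.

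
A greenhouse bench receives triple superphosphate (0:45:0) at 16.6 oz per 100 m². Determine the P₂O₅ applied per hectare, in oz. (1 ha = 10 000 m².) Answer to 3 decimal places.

P₂O₅ per 100 m² = 16.6 × 45% = 7.47 oz.
Convert to per hectare: 7.47 × 100 = 747 oz.

747.000 oz P₂O₅ per hectare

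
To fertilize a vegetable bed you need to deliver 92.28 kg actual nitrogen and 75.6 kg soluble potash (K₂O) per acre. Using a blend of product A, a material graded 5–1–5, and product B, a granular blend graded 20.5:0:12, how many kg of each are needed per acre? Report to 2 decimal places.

Let a = kg of product A, b = kg of product B (per acre).
N: 0.05·a + 0.205·b = 92.28
K₂O: 0.05·a + 0.12·b = 75.6
From row1: a = (92.28 − 0.205·b) / 0.05.
Into row2: 0.05·(92.28 − 0.205·b)/0.05 + 0.12·b = 75.6 → b = 196.235, a = 1041.035.

1041.04 kg product A, 196.24 kg product B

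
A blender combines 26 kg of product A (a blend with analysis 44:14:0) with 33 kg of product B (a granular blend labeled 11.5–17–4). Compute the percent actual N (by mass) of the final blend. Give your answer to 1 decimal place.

25.8% N

Total mass = 26 + 33 = 59 kg.
N mass = 44%×26 + 11.5%×33 = 15.235 kg.
% N = 15.235 / 59 = 25.822%.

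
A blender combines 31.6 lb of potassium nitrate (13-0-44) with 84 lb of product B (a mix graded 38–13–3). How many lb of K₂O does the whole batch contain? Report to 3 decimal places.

16.424 lb K₂O

K₂O mass = 44%×31.6 + 3%×84 = 16.424 lb.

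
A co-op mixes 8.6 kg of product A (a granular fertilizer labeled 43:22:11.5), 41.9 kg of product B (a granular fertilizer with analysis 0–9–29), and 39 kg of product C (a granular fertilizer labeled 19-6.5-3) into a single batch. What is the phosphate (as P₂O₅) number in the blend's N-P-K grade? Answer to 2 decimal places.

9.16% P₂O₅

Total mass = 8.6 + 41.9 + 39 = 89.5 kg.
P₂O₅ mass = 22%×8.6 + 9%×41.9 + 6.5%×39 = 8.198 kg.
% P₂O₅ = 8.198 / 89.5 = 9.15978%.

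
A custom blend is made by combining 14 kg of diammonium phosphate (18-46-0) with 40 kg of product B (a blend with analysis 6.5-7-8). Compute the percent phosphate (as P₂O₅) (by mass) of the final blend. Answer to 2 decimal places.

17.11% P₂O₅

Total mass = 14 + 40 = 54 kg.
P₂O₅ mass = 46%×14 + 7%×40 = 9.24 kg.
% P₂O₅ = 9.24 / 54 = 17.1111%.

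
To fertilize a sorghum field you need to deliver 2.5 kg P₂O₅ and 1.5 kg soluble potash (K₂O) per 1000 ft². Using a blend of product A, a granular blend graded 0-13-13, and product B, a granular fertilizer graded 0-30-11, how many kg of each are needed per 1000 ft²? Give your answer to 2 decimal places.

Per-1000 ft² balance (a = product A, b = product B):
P₂O₅: 0.13·a + 0.3·b = 2.5
K₂O: 0.13·a + 0.11·b = 1.5
Eliminate b: (row1) − 0.3/0.11·(row2) → -0.224545·a = -1.59091, so a = 7.08502.
Then b = (1.5 − 0.13·7.08502) / 0.11 = 5.26316.

7.09 kg product A, 5.26 kg product B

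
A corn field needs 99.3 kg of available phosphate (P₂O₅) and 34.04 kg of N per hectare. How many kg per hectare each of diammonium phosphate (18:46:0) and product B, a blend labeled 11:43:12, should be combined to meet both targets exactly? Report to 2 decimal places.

138.59 kg diammonium phosphate, 82.67 kg product B

Let a = kg of diammonium phosphate, b = kg of product B (per hectare).
P₂O₅: 0.46·a + 0.43·b = 99.3
N: 0.18·a + 0.11·b = 34.04
Solving simultaneously: a = 138.5896, b = 82.6716.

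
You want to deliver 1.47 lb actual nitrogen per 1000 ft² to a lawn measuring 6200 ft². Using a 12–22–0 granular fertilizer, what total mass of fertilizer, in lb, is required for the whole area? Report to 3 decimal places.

75.950 lb

Product per 1000 ft² = 1.47 / 12% = 12.25 lb.
Total product = 12.25 × 6200 / 1000 = 75.95 lb.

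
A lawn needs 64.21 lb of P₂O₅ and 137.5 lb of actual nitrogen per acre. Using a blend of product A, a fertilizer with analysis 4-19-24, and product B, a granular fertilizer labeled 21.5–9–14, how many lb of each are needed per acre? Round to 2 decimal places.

38.39 lb product A, 632.39 lb product B

Per-acre balance (a = product A, b = product B):
P₂O₅: 0.19·a + 0.09·b = 64.21
N: 0.04·a + 0.215·b = 137.5
Eliminate a: (row1) − 0.19/0.04·(row2) → -0.93125·b = -588.915, so b = 632.392.
Back-substitute: a = (64.21 − 0.09·632.392) / 0.19 = 38.3933.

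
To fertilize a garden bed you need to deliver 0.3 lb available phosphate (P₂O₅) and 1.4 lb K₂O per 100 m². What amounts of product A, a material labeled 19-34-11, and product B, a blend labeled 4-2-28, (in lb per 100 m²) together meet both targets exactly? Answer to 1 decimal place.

0.6 lb product A, 4.8 lb product B

Let a = lb of product A, b = lb of product B (per 100 m²).
P₂O₅: 0.34·a + 0.02·b = 0.3
K₂O: 0.11·a + 0.28·b = 1.4
Eliminate b: (row1) − 0.02/0.28·(row2) → 0.332143·a = 0.2, so a = 0.602151.
Then b = (1.4 − 0.11·0.602151) / 0.28 = 4.76344.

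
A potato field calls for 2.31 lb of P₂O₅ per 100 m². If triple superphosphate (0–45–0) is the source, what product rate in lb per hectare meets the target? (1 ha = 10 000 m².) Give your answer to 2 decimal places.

Product per 100 m² = 2.31 / 45% = 5.13333 lb.
Convert to per hectare: 5.13333 × 100 = 513.333 lb.

513.33 lb of product per hectare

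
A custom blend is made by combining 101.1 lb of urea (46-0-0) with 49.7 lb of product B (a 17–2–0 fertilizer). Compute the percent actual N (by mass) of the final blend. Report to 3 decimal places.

Total mass = 101.1 + 49.7 = 150.8 lb.
N mass = 46%×101.1 + 17%×49.7 = 54.955 lb.
% N = 54.955 / 150.8 = 36.4423%.

36.442% N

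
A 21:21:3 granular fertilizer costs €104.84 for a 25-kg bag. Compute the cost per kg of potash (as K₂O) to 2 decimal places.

€139.79 per kg K₂O

K₂O in bag = 25 × 3% = 0.75 kg.
Cost per kg K₂O = €104.84 / 0.75 = €139.7867.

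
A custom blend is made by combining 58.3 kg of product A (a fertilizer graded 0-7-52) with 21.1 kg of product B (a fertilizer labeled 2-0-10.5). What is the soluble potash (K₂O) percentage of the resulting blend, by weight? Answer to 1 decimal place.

41.0% K₂O

Total mass = 58.3 + 21.1 = 79.4 kg.
K₂O mass = 52%×58.3 + 10.5%×21.1 = 32.5315 kg.
% K₂O = 32.5315 / 79.4 = 40.9717%.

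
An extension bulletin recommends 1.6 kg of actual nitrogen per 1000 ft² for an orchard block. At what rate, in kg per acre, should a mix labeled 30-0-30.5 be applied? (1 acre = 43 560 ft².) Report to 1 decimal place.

Product per 1000 ft² = 1.6 / 30% = 5.33333 kg.
Convert to per acre: 5.33333 × 43.56 = 232.32 kg.

232.3 kg of product per acre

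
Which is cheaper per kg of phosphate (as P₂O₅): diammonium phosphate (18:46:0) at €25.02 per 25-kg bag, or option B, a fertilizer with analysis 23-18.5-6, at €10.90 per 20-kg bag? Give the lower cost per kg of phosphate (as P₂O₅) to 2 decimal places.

diammonium phosphate: P₂O₅ per bag = 25 × 46% = 11.5 kg; cost = 25.02 / 11.5 = €2.1757/kg P₂O₅.
option B: P₂O₅ per bag = 20 × 18.5% = 3.7 kg; cost = 10.90 / 3.7 = €2.9459/kg P₂O₅.
diammonium phosphate is cheaper.

€2.18 per kg P₂O₅ (diammonium phosphate)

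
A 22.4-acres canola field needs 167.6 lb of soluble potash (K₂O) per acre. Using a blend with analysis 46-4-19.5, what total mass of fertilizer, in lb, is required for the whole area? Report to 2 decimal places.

Product per acre = 167.6 / 19.5% = 859.487 lb.
Total product = 859.487 × 22.4 = 19252.513 lb.

19252.51 lb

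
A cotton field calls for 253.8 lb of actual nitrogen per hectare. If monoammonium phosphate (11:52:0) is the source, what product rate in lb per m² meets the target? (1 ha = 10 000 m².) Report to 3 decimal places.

Product per hectare = 253.8 / 11% = 2307.27 lb.
Convert to per m²: 2307.27 × 0.0001 = 0.230727 lb.

0.231 lb of product per sq m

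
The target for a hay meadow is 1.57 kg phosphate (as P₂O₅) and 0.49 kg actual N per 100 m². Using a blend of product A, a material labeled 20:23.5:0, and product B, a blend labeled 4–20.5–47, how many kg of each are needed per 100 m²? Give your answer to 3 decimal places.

1.191 kg product A, 6.293 kg product B

Let a = kg of product A, b = kg of product B (per 100 m²).
P₂O₅: 0.235·a + 0.205·b = 1.57
N: 0.2·a + 0.04·b = 0.49
Eliminate a: (row1) − 0.235/0.2·(row2) → 0.158·b = 0.99425, so b = 6.29272.
Back-substitute: a = (1.57 − 0.205·6.29272) / 0.235 = 1.19146.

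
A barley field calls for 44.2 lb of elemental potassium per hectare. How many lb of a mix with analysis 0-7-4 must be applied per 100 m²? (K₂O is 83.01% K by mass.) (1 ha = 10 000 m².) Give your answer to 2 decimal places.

13.31 lb of product per hundred sq m

As K₂O: 44.2 / 0.8301 = 53.2466 lb per hectare.
Product per hectare = 53.2466 / 4% = 1331.16 lb.
Convert to per 100 m²: 1331.16 × 0.01 = 13.3116 lb.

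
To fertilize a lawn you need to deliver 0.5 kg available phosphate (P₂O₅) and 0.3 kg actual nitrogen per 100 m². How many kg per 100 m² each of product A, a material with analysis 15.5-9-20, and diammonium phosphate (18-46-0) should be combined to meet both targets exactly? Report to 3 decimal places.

Per-100 m² balance (a = product A, b = diammonium phosphate):
P₂O₅: 0.09·a + 0.46·b = 0.5
N: 0.155·a + 0.18·b = 0.3
Eliminate a: (row1) − 0.09/0.155·(row2) → 0.355484·b = 0.325806, so b = 0.916515.
Back-substitute: a = (0.5 − 0.46·0.916515) / 0.09 = 0.871143.

0.871 kg product A, 0.917 kg diammonium phosphate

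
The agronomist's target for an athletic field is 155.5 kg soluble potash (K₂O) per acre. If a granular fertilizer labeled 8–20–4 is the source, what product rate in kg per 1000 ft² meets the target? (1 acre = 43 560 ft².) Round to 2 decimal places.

Product per acre = 155.5 / 4% = 3887.5 kg.
Convert to per 1000 ft²: 3887.5 × 0.0229568 = 89.2447 kg.

89.24 kg of product per thousand sq ft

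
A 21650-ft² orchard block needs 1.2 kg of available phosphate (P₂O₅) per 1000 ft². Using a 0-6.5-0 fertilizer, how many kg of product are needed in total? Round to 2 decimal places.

399.69 kg

Product per 1000 ft² = 1.2 / 6.5% = 18.4615 kg.
Total product = 18.4615 × 21650 / 1000 = 399.692 kg.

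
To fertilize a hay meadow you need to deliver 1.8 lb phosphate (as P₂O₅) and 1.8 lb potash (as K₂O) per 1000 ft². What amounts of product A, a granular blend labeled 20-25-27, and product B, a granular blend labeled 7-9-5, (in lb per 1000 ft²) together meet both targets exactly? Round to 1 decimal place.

Let a = lb of product A, b = lb of product B (per 1000 ft²).
P₂O₅: 0.25·a + 0.09·b = 1.8
K₂O: 0.27·a + 0.05·b = 1.8
Eliminate b: (row1) − 0.09/0.05·(row2) → -0.236·a = -1.44, so a = 6.10169.
Then b = (1.8 − 0.27·6.10169) / 0.05 = 3.05085.

6.1 lb product A, 3.1 lb product B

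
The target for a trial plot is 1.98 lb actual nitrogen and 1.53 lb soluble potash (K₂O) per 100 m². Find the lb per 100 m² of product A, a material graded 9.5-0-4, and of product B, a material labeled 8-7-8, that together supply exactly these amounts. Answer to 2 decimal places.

8.18 lb product A, 15.03 lb product B

Let a = lb of product A, b = lb of product B (per 100 m²).
N: 0.095·a + 0.08·b = 1.98
K₂O: 0.04·a + 0.08·b = 1.53
Eliminate b: (row1) − 0.08/0.08·(row2) → 0.055·a = 0.45, so a = 8.18182.
Then b = (1.53 − 0.04·8.18182) / 0.08 = 15.0341.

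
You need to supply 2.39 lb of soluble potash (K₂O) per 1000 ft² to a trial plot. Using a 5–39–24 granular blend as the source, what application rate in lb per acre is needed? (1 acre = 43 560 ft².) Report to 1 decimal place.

Product per 1000 ft² = 2.39 / 24% = 9.95833 lb.
Convert to per acre: 9.95833 × 43.56 = 433.785 lb.

433.8 lb of product per acre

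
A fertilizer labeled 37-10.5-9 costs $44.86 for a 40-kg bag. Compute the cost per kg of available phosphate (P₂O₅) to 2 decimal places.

P₂O₅ in bag = 40 × 10.5% = 4.2 kg.
Cost per kg P₂O₅ = $44.86 / 4.2 = $10.6810.

$10.68 per kg P₂O₅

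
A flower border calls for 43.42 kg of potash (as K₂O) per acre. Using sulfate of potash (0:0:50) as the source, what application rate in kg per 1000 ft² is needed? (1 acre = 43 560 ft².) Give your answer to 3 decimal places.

1.994 kg of product per thousand sq ft

Product per acre = 43.42 / 50% = 86.84 kg.
Convert to per 1000 ft²: 86.84 × 0.0229568 = 1.99357 kg.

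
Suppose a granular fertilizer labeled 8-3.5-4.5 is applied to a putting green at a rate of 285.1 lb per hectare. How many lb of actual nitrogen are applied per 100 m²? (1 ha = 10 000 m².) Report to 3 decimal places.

0.228 lb N per hundred sq m

nitrogen per hectare = 285.1 × 8% = 22.808 lb.
Convert to per 100 m²: 22.808 × 0.01 = 0.22808 lb.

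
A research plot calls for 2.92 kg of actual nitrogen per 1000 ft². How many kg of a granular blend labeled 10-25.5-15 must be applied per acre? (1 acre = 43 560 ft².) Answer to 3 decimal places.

Product per 1000 ft² = 2.92 / 10% = 29.2 kg.
Convert to per acre: 29.2 × 43.56 = 1271.952 kg.

1271.952 kg of product per acre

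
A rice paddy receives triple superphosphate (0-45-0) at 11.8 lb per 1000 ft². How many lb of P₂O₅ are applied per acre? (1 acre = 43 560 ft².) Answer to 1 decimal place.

P₂O₅ per 1000 ft² = 11.8 × 45% = 5.31 lb.
Convert to per acre: 5.31 × 43.56 = 231.304 lb.

231.3 lb P₂O₅ per acre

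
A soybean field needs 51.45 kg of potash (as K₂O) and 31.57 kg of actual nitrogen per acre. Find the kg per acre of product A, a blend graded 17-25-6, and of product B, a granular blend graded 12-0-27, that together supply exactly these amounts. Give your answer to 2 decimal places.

60.72 kg product A, 177.06 kg product B

Per-acre balance (a = product A, b = product B):
K₂O: 0.06·a + 0.27·b = 51.45
N: 0.17·a + 0.12·b = 31.57
Solving simultaneously: a = 60.7209, b = 177.062.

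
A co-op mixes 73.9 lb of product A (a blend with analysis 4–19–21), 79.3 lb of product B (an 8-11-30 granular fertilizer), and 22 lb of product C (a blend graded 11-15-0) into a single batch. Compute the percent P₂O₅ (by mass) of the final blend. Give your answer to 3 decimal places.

Total mass = 73.9 + 79.3 + 22 = 175.2 lb.
P₂O₅ mass = 19%×73.9 + 11%×79.3 + 15%×22 = 26.064 lb.
% P₂O₅ = 26.064 / 175.2 = 14.8767%.

14.877% P₂O₅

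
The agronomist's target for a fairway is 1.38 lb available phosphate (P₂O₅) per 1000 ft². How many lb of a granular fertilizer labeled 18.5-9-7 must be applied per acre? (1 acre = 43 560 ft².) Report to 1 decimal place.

667.9 lb of product per acre

Product per 1000 ft² = 1.38 / 9% = 15.3333 lb.
Convert to per acre: 15.3333 × 43.56 = 667.92 lb.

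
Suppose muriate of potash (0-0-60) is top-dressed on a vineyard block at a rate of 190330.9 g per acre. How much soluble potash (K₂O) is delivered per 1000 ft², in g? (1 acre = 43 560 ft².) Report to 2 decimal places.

2621.64 g K₂O per thousand sq ft

K₂O per acre = 190330.9 × 60% = 114199 g.
Convert to per 1000 ft²: 114199 × 0.0229568 = 2621.638 g.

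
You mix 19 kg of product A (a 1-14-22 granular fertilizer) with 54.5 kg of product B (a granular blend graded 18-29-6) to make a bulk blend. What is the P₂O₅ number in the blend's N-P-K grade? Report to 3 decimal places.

Total mass = 19 + 54.5 = 73.5 kg.
P₂O₅ mass = 14%×19 + 29%×54.5 = 18.465 kg.
% P₂O₅ = 18.465 / 73.5 = 25.1224%.

25.122% P₂O₅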